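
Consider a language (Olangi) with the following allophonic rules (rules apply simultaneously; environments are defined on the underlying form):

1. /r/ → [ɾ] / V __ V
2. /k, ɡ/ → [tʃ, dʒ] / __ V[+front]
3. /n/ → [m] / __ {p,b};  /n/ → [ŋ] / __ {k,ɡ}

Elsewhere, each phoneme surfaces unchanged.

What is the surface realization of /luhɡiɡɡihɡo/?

/l/ stays [l].
/u/ stays [u].
/h/ (between /u/ and /ɡ/): no rule targets it → [h].
/ɡ/ — between /h/ and /i/, before a front vowel — surfaces as [dʒ] (rule 2).
/i/ stays [i].
/ɡ/ (between /i/ and /ɡ/) is in the target of rule 2 but the environment (before a front vowel) is not met → [ɡ].
/ɡ/ meets the environment for rule 2 (before a front vowel) → [dʒ].
/i/ (between /ɡ/ and /h/): no rule targets it → [i].
/h/ (between /i/ and /ɡ/): no rule targets it → [h].
/ɡ/ — between /h/ and /o/; rule 2 does not apply here → [ɡ].
/o/ — not in any rule's target class → [o].

[luhdʒiɡdʒihɡo]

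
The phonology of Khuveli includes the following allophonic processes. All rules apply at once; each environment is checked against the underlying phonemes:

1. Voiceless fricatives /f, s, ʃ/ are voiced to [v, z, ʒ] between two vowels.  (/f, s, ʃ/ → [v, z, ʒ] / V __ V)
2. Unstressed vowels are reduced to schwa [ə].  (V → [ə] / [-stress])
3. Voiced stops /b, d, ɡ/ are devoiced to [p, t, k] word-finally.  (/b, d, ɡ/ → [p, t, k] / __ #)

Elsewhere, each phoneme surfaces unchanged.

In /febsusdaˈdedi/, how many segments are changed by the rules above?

Segments that undergo a rule: /e/ → [ə] (rule 2); /u/ → [ə] (rule 2); /a/ → [ə] (rule 2); /i/ → [ə] (rule 2).
All other segments surface unchanged.

4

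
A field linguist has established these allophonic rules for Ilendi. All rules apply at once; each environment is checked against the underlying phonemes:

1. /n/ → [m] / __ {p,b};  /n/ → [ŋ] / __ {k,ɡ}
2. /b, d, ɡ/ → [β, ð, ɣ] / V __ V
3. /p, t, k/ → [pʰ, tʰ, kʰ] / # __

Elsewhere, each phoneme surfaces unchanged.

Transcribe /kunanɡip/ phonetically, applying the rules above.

/k/ (word-initial) occurs word-initially → [kʰ] by rule 3.
/n/ (between /u/ and /a/) fails the environment for rule 1, so it stays [n].
/n/ (between /a/ and /ɡ/): before a labial or velar stop, so rule 1 applies → [ŋ].
/ɡ/ (between /n/ and /i/): rule 2 targets it, but not between two vowels → unchanged [ɡ].
/p/ (word-final): rule 3 targets it, but not word-initially → unchanged [p].

[kʰunaŋɡip]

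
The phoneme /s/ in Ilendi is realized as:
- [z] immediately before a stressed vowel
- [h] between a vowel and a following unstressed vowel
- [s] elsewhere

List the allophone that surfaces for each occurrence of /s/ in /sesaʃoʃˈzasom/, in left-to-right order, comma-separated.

[s], [h], [h]

Occurrence 1 (position 1): no conditioning environment matches → elsewhere allophone [s].
Occurrence 2 (position 3): between a vowel and a following unstressed vowel → [h].
Occurrence 3 (position 10): between a vowel and a following unstressed vowel → [h].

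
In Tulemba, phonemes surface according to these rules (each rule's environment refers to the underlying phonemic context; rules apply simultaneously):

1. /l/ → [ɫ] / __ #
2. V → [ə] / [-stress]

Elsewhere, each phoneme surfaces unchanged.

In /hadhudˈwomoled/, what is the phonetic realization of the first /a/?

Rule 2 applies to /a/ (between /h/ and /d/: in an unstressed syllable) → [ə].

[ə]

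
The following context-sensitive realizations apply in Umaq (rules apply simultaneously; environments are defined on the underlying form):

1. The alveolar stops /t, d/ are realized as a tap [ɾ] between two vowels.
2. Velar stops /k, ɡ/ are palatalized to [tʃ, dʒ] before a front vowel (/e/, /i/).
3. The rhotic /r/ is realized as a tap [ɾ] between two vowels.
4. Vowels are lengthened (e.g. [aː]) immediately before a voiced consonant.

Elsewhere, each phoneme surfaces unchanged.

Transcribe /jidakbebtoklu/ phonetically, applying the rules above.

/j/ (word-initial): no rule targets it → [j].
/i/ — between /j/ and /d/, before a voiced consonant — surfaces as [iː] (rule 4).
/d/ — between /i/ and /a/, between two vowels — surfaces as [ɾ] (rule 1).
/a/ (between /d/ and /k/): rule 4 targets it, but not before a voiced consonant → unchanged [a].
/k/ (between /a/ and /b/) is in the target of rule 2 but the environment (before a front vowel) is not met → [k].
/b/ stays [b].
Rule 4 applies to /e/ (between /b/ and /b/: before a voiced consonant) → [eː].
/b/ stays [b].
/t/ (between /b/ and /o/) fails the environment for rule 1, so it stays [t].
/o/ (between /t/ and /k/): rule 4 targets it, but not before a voiced consonant → unchanged [o].
/k/ — between /o/ and /l/; rule 2 does not apply here → [k].
/l/ stays [l].
/u/ (word-final): rule 4 targets it, but not before a voiced consonant → unchanged [u].

[jiːɾakbeːbtoklu]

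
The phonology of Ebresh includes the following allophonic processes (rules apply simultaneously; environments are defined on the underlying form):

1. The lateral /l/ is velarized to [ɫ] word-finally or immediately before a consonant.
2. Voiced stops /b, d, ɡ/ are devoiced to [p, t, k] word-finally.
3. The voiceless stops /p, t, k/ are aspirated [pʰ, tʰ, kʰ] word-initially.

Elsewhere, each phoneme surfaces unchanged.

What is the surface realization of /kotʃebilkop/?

/k/ — word-initial, word-initially — surfaces as [kʰ] (rule 3).
/o/ stays [o].
/t/ (between /o/ and /ʃ/) fails the environment for rule 3, so it stays [t].
/ʃ/ — not in any rule's target class → [ʃ].
/e/ (between /ʃ/ and /b/): no rule targets it → [e].
/b/ — between /e/ and /i/; rule 2 does not apply here → [b].
/i/ — not in any rule's target class → [i].
/l/ — between /i/ and /k/, word-finally or immediately before a consonant — surfaces as [ɫ] (rule 1).
/k/ (between /l/ and /o/) fails the environment for rule 3, so it stays [k].
/o/ (between /k/ and /p/): no rule targets it → [o].
/p/ — word-final; rule 3 does not apply here → [p].

[kʰotʃebiɫkop]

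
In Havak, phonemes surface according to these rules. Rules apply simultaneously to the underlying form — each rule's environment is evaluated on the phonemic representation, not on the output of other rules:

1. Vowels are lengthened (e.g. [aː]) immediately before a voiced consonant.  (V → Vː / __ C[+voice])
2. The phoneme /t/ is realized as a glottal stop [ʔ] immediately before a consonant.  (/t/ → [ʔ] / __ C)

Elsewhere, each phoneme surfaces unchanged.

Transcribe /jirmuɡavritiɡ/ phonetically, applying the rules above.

[jiːrmuːɡaːvritiːɡ]

/j/ (word-initial): no rule targets it → [j].
/i/ — between /j/ and /r/, before a voiced consonant — surfaces as [iː] (rule 1).
/r/ stays [r].
/m/ stays [m].
/u/ meets the environment for rule 1 (before a voiced consonant) → [uː].
/ɡ/ — not in any rule's target class → [ɡ].
/a/ — between /ɡ/ and /v/, before a voiced consonant — surfaces as [aː] (rule 1).
/v/ (between /a/ and /r/): no rule targets it → [v].
/r/ stays [r].
/i/ (between /r/ and /t/) fails the environment for rule 1, so it stays [i].
/t/ (between /i/ and /i/) is in the target of rule 2 but the environment (immediately before a consonant) is not met → [t].
/i/ (between /t/ and /ɡ/) occurs before a voiced consonant → [iː] by rule 1.
/ɡ/ — not in any rule's target class → [ɡ].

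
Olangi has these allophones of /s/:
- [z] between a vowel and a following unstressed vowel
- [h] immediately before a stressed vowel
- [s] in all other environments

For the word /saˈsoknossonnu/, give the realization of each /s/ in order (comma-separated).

[s], [h], [s], [s]

Occurrence 1 (position 1): no conditioning environment matches → elsewhere allophone [s].
Occurrence 2 (position 3): immediately before a stressed vowel → [h].
Occurrence 3 (position 8): no conditioning environment matches → elsewhere allophone [s].
Occurrence 4 (position 9): no conditioning environment matches → elsewhere allophone [s].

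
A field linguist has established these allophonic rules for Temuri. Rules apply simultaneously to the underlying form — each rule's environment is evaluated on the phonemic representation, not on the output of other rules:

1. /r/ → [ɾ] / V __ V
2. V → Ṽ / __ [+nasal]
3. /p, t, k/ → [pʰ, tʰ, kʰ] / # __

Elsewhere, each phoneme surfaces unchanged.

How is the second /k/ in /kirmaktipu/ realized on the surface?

/k/ (between /a/ and /t/) is in the target of rule 3 but the environment (word-initially) is not met → [k].

[k]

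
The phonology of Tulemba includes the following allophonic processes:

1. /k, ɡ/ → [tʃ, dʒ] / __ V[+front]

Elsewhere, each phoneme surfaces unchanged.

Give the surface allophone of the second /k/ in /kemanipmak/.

[k]

/k/ (word-final) is in the target of rule 1 but the environment (before a front vowel) is not met → [k].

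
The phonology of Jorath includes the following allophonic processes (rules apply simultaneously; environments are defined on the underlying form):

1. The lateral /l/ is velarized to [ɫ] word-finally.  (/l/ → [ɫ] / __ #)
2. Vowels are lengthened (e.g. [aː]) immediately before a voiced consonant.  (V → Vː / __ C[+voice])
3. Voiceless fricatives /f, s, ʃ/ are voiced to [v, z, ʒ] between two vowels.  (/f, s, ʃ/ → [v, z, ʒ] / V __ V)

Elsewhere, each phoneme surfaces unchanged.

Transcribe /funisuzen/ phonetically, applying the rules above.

[fuːnizuːzeːn]

/f/ (word-initial) fails the environment for rule 3, so it stays [f].
/u/ (between /f/ and /n/): before a voiced consonant, so rule 2 applies → [uː].
/n/ stays [n].
/i/ (between /n/ and /s/) is in the target of rule 2 but the environment (before a voiced consonant) is not met → [i].
Rule 3 applies to /s/ (between /i/ and /u/: between two vowels) → [z].
/u/ (between /s/ and /z/) occurs before a voiced consonant → [uː] by rule 2.
/z/ — not in any rule's target class → [z].
/e/ (between /z/ and /n/): before a voiced consonant, so rule 2 applies → [eː].
/n/ (word-final): no rule targets it → [n].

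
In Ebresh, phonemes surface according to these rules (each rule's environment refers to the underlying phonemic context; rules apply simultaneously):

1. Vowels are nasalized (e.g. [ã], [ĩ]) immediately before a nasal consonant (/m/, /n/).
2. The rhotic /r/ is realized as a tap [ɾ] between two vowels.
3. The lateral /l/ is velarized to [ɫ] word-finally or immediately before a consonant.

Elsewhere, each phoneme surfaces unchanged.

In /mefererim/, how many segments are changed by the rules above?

3

Segments that undergo a rule: /r/ → [ɾ] (rule 2); /r/ → [ɾ] (rule 2); /i/ → [ĩ] (rule 1).
All other segments surface unchanged.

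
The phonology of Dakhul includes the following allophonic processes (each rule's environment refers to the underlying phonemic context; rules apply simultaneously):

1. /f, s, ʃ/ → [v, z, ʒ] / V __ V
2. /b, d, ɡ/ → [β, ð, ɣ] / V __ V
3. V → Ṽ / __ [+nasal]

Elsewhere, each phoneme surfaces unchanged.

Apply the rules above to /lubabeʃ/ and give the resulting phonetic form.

/l/ (word-initial): no rule targets it → [l].
/u/ (between /l/ and /b/) is in the target of rule 3 but the environment (before a nasal consonant) is not met → [u].
/b/ — between /u/ and /a/, between two vowels — surfaces as [β] (rule 2).
/a/ — between /b/ and /b/; rule 3 does not apply here → [a].
/b/ — between /a/ and /e/, between two vowels — surfaces as [β] (rule 2).
/e/ — between /b/ and /ʃ/; rule 3 does not apply here → [e].
/ʃ/ — word-final; rule 1 does not apply here → [ʃ].

[luβaβeʃ]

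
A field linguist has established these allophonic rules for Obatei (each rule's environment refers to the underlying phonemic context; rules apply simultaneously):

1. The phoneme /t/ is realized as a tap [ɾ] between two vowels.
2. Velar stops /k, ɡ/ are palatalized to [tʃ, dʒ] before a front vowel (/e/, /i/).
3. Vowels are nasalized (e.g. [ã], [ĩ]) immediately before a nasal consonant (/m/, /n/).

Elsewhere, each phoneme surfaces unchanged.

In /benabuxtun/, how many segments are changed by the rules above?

2

Segments that undergo a rule: /e/ → [ẽ] (rule 3); /u/ → [ũ] (rule 3).
All other segments surface unchanged.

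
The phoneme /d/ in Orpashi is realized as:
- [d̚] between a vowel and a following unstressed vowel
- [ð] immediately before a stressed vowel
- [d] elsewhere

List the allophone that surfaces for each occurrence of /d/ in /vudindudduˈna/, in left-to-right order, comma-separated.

[d̚], [d], [d], [d]

Occurrence 1 (position 3): between a vowel and a following unstressed vowel → [d̚].
Occurrence 2 (position 6): no conditioning environment matches → elsewhere allophone [d].
Occurrence 3 (position 8): no conditioning environment matches → elsewhere allophone [d].
Occurrence 4 (position 9): no conditioning environment matches → elsewhere allophone [d].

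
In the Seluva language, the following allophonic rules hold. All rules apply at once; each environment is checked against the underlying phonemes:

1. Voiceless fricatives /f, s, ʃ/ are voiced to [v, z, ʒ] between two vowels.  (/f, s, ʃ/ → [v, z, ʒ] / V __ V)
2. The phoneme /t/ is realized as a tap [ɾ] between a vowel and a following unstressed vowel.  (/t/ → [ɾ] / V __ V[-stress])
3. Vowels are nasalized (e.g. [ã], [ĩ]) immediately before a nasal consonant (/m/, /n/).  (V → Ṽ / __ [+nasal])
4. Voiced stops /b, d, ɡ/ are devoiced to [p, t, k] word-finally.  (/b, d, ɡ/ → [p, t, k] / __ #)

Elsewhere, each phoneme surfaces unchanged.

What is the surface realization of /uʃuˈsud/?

[uʒuˈzut]

/u/ (word-initial) is in the target of rule 3 but the environment (before a nasal consonant) is not met → [u].
Rule 1 applies to /ʃ/ (between /u/ and /u/: between two vowels) → [ʒ].
/u/ (between /ʃ/ and /s/) fails the environment for rule 3, so it stays [u].
/s/ — between /u/ and /u/, between two vowels — surfaces as [z] (rule 1).
/u/ (between /s/ and /d/) fails the environment for rule 3, so it stays [u].
/d/ (word-final): word-finally, so rule 4 applies → [t].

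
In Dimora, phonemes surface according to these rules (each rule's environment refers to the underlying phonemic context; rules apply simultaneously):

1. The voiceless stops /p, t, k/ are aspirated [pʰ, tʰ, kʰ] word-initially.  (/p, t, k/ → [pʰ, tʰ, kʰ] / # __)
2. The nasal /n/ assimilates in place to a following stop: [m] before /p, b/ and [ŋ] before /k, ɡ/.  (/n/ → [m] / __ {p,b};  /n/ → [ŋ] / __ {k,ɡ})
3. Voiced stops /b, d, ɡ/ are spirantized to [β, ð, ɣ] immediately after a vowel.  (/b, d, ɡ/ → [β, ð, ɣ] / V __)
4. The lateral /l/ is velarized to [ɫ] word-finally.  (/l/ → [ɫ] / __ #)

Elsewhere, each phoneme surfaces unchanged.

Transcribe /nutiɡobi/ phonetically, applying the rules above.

[nutiɣoβi]

/n/ (word-initial) is in the target of rule 2 but the environment (before a labial or velar stop) is not met → [n].
/u/ (between /n/ and /t/): no rule targets it → [u].
/t/ (between /u/ and /i/) fails the environment for rule 1, so it stays [t].
/i/ — not in any rule's target class → [i].
/ɡ/ (between /i/ and /o/) occurs immediately after a vowel → [ɣ] by rule 3.
/o/ stays [o].
/b/ — between /o/ and /i/, immediately after a vowel — surfaces as [β] (rule 3).
/i/ — not in any rule's target class → [i].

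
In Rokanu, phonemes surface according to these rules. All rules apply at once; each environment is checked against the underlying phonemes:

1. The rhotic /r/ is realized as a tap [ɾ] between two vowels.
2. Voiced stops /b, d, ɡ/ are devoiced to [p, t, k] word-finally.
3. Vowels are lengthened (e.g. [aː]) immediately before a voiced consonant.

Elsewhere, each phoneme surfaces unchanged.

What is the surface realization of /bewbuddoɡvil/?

/b/ — word-initial; rule 2 does not apply here → [b].
/e/ — between /b/ and /w/, before a voiced consonant — surfaces as [eː] (rule 3).
/w/ — not in any rule's target class → [w].
/b/ — between /w/ and /u/; rule 2 does not apply here → [b].
/u/ (between /b/ and /d/) occurs before a voiced consonant → [uː] by rule 3.
/d/ (between /u/ and /d/) is in the target of rule 2 but the environment (word-finally) is not met → [d].
/d/ (between /d/ and /o/): rule 2 targets it, but not word-finally → unchanged [d].
/o/ (between /d/ and /ɡ/) occurs before a voiced consonant → [oː] by rule 3.
/ɡ/ (between /o/ and /v/) is in the target of rule 2 but the environment (word-finally) is not met → [ɡ].
/v/ (between /ɡ/ and /i/): no rule targets it → [v].
/i/ (between /v/ and /l/): before a voiced consonant, so rule 3 applies → [iː].
/l/ (word-final): no rule targets it → [l].

[beːwbuːddoːɡviːl]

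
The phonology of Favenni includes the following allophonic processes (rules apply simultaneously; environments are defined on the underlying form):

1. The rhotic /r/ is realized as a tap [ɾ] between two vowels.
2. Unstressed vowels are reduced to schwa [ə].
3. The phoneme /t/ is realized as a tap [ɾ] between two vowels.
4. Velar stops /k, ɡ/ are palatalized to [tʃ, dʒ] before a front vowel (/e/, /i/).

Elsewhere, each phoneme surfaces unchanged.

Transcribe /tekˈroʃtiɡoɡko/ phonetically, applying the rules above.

[təkˈroʃtəɡəɡkə]

/t/ (word-initial): rule 3 targets it, but not between two vowels → unchanged [t].
/e/ — between /t/ and /k/, in an unstressed syllable — surfaces as [ə] (rule 2).
/k/ (between /e/ and /r/): rule 4 targets it, but not before a front vowel → unchanged [k].
/r/ (between /k/ and /o/): rule 1 targets it, but not between two vowels → unchanged [r].
/o/ (between /r/ and /ʃ/): rule 2 targets it, but not in an unstressed syllable → unchanged [o].
/ʃ/ (between /o/ and /t/): no rule targets it → [ʃ].
/t/ (between /ʃ/ and /i/) is in the target of rule 3 but the environment (between two vowels) is not met → [t].
/i/ — between /t/ and /ɡ/, in an unstressed syllable — surfaces as [ə] (rule 2).
/ɡ/ — between /i/ and /o/; rule 4 does not apply here → [ɡ].
/o/ meets the environment for rule 2 (in an unstressed syllable) → [ə].
/ɡ/ (between /o/ and /k/) fails the environment for rule 4, so it stays [ɡ].
/k/ (between /ɡ/ and /o/): rule 4 targets it, but not before a front vowel → unchanged [k].
/o/ (word-final) occurs in an unstressed syllable → [ə] by rule 2.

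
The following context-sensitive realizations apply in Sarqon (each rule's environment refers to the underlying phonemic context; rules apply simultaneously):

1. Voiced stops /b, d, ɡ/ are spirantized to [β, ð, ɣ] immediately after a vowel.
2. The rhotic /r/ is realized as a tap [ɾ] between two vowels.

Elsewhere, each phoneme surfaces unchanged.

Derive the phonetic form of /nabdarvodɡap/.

/n/ — not in any rule's target class → [n].
/a/ (between /n/ and /b/): no rule targets it → [a].
Rule 1 applies to /b/ (between /a/ and /d/: immediately after a vowel) → [β].
/d/ (between /b/ and /a/) is in the target of rule 1 but the environment (immediately after a vowel) is not met → [d].
/a/ stays [a].
/r/ (between /a/ and /v/) is in the target of rule 2 but the environment (between two vowels) is not met → [r].
/v/ stays [v].
/o/ — not in any rule's target class → [o].
/d/ (between /o/ and /ɡ/) occurs immediately after a vowel → [ð] by rule 1.
/ɡ/ (between /d/ and /a/) fails the environment for rule 1, so it stays [ɡ].
/a/ stays [a].
/p/ (word-final) is unaffected → [p].

[naβdarvoðɡap]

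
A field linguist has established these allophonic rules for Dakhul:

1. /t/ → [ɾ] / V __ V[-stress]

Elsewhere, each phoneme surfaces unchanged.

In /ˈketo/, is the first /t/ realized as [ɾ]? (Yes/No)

Yes

Rule 1 applies to /t/ (between /e/ and /o/: between a vowel and a following unstressed vowel) → [ɾ].
The actual realization is [ɾ], which matches [ɾ].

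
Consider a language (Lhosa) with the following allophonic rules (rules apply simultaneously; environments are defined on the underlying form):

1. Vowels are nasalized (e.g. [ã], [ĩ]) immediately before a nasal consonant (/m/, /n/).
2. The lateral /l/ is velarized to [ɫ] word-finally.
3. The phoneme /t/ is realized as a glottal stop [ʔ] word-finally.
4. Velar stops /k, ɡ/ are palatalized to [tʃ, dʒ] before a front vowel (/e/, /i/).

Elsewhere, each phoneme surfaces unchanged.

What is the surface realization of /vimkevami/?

[vĩmtʃevãmi]

/v/ (word-initial) is unaffected → [v].
/i/ (between /v/ and /m/) occurs before a nasal consonant → [ĩ] by rule 1.
/m/ (between /i/ and /k/): no rule targets it → [m].
/k/ (between /m/ and /e/): before a front vowel, so rule 4 applies → [tʃ].
/e/ — between /k/ and /v/; rule 1 does not apply here → [e].
/v/ (between /e/ and /a/): no rule targets it → [v].
Rule 1 applies to /a/ (between /v/ and /m/: before a nasal consonant) → [ã].
/m/ (between /a/ and /i/) is unaffected → [m].
/i/ (word-final): rule 1 targets it, but not before a nasal consonant → unchanged [i].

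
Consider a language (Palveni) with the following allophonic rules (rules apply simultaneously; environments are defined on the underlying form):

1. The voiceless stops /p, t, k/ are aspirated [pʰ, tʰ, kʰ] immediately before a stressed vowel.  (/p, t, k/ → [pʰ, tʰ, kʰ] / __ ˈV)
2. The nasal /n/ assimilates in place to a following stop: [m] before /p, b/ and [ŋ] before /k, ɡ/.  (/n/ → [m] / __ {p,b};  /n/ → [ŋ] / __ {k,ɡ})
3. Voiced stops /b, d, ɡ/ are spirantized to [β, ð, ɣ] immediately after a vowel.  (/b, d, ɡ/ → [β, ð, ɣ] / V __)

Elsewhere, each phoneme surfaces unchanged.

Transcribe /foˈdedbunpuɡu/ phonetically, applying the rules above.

[foˈðeðbumpuɣu]

/f/ — not in any rule's target class → [f].
/o/ (between /f/ and /d/): no rule targets it → [o].
/d/ (between /o/ and /e/) occurs immediately after a vowel → [ð] by rule 3.
/e/ (between /d/ and /d/) is unaffected → [e].
/d/ — between /e/ and /b/, immediately after a vowel — surfaces as [ð] (rule 3).
/b/ (between /d/ and /u/) is in the target of rule 3 but the environment (immediately after a vowel) is not met → [b].
/u/ stays [u].
/n/ — between /u/ and /p/, before a labial or velar stop — surfaces as [m] (rule 2).
/p/ (between /n/ and /u/): rule 1 targets it, but not immediately before a stressed vowel → unchanged [p].
/u/ (between /p/ and /ɡ/): no rule targets it → [u].
/ɡ/ meets the environment for rule 3 (immediately after a vowel) → [ɣ].
/u/ (word-final): no rule targets it → [u].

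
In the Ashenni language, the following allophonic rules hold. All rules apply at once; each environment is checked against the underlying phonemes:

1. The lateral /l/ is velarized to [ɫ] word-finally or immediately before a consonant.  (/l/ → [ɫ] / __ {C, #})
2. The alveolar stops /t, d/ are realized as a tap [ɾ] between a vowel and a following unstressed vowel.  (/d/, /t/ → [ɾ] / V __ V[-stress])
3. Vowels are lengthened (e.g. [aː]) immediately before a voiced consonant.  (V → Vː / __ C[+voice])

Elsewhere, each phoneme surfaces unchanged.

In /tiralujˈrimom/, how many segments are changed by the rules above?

5

Segments that undergo a rule: /i/ → [iː] (rule 3); /a/ → [aː] (rule 3); /u/ → [uː] (rule 3); /i/ → [iː] (rule 3); /o/ → [oː] (rule 3).
All other segments surface unchanged.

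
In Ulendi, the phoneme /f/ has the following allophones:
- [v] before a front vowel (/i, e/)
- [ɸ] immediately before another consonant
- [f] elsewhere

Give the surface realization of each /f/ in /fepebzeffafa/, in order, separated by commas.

[v], [ɸ], [f], [f]

Occurrence 1 (position 1): before a front vowel (/i, e/) → [v].
Occurrence 2 (position 8): immediately before another consonant → [ɸ].
Occurrence 3 (position 9): no conditioning environment matches → elsewhere allophone [f].
Occurrence 4 (position 11): no conditioning environment matches → elsewhere allophone [f].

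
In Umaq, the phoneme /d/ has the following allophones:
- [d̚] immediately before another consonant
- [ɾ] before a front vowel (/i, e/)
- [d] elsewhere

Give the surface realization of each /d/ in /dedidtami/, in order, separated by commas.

Occurrence 1 (position 1): before a front vowel (/i, e/) → [ɾ].
Occurrence 2 (position 3): before a front vowel (/i, e/) → [ɾ].
Occurrence 3 (position 5): immediately before another consonant → [d̚].

[ɾ], [ɾ], [d̚]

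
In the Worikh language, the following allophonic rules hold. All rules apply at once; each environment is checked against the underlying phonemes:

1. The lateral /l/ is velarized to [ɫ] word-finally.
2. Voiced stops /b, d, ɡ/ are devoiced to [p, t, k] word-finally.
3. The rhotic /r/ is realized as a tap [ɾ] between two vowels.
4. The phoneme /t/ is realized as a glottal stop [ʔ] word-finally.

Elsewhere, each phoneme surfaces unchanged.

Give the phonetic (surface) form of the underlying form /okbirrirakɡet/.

[okbirriɾakɡeʔ]

/b/ (between /k/ and /i/) is in the target of rule 2 but the environment (word-finally) is not met → [b].
/r/ (between /i/ and /r/) is in the target of rule 3 but the environment (between two vowels) is not met → [r].
/r/ — between /r/ and /i/; rule 3 does not apply here → [r].
/r/ — between /i/ and /a/, between two vowels — surfaces as [ɾ] (rule 3).
/ɡ/ (between /k/ and /e/) fails the environment for rule 2, so it stays [ɡ].
/t/ meets the environment for rule 4 (word-finally) → [ʔ].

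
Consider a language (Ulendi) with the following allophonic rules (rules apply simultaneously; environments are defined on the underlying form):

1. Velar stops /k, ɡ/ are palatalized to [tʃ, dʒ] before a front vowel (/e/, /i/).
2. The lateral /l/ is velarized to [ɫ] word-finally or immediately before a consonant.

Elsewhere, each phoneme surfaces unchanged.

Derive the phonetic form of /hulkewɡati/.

/h/ — not in any rule's target class → [h].
/u/ (between /h/ and /l/) is unaffected → [u].
/l/ (between /u/ and /k/) occurs word-finally or immediately before a consonant → [ɫ] by rule 2.
/k/ — between /l/ and /e/, before a front vowel — surfaces as [tʃ] (rule 1).
/e/ stays [e].
/w/ stays [w].
/ɡ/ — between /w/ and /a/; rule 1 does not apply here → [ɡ].
/a/ — not in any rule's target class → [a].
/t/ (between /a/ and /i/) is unaffected → [t].
/i/ — not in any rule's target class → [i].

[huɫtʃewɡati]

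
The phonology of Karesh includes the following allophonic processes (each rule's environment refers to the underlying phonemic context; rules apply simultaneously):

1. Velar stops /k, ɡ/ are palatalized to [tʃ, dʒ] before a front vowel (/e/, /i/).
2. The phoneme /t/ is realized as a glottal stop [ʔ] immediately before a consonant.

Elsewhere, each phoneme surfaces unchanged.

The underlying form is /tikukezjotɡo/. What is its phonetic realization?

/t/ (word-initial) is in the target of rule 2 but the environment (immediately before a consonant) is not met → [t].
/k/ (between /i/ and /u/): rule 1 targets it, but not before a front vowel → unchanged [k].
/k/ — between /u/ and /e/, before a front vowel — surfaces as [tʃ] (rule 1).
Rule 2 applies to /t/ (between /o/ and /ɡ/: immediately before a consonant) → [ʔ].
/ɡ/ (between /t/ and /o/): rule 1 targets it, but not before a front vowel → unchanged [ɡ].

[tikutʃezjoʔɡo]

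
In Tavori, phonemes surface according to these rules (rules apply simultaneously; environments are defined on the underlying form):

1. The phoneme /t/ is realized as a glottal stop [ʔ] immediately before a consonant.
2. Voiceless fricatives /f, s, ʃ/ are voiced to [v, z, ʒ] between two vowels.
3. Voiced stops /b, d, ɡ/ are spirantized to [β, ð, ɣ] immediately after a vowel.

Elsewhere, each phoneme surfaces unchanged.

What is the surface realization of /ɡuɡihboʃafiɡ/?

[ɡuɣihboʒaviɣ]

/ɡ/ (word-initial) fails the environment for rule 3, so it stays [ɡ].
/u/ (between /ɡ/ and /ɡ/) is unaffected → [u].
/ɡ/ (between /u/ and /i/): immediately after a vowel, so rule 3 applies → [ɣ].
/i/ — not in any rule's target class → [i].
/h/ (between /i/ and /b/): no rule targets it → [h].
/b/ — between /h/ and /o/; rule 3 does not apply here → [b].
/o/ stays [o].
/ʃ/ (between /o/ and /a/): between two vowels, so rule 2 applies → [ʒ].
/a/ (between /ʃ/ and /f/) is unaffected → [a].
Rule 2 applies to /f/ (between /a/ and /i/: between two vowels) → [v].
/i/ (between /f/ and /ɡ/): no rule targets it → [i].
Rule 3 applies to /ɡ/ (word-final: immediately after a vowel) → [ɣ].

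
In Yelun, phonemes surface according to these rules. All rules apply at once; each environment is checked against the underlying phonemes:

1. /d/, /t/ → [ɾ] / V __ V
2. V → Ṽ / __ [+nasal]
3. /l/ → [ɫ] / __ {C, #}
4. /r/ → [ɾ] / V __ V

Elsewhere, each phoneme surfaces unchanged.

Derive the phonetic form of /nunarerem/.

/n/ stays [n].
/u/ meets the environment for rule 2 (before a nasal consonant) → [ũ].
/n/ (between /u/ and /a/): no rule targets it → [n].
/a/ (between /n/ and /r/): rule 2 targets it, but not before a nasal consonant → unchanged [a].
Rule 4 applies to /r/ (between /a/ and /e/: between two vowels) → [ɾ].
/e/ (between /r/ and /r/): rule 2 targets it, but not before a nasal consonant → unchanged [e].
/r/ (between /e/ and /e/): between two vowels, so rule 4 applies → [ɾ].
/e/ meets the environment for rule 2 (before a nasal consonant) → [ẽ].
/m/ stays [m].

[nũnaɾeɾẽm]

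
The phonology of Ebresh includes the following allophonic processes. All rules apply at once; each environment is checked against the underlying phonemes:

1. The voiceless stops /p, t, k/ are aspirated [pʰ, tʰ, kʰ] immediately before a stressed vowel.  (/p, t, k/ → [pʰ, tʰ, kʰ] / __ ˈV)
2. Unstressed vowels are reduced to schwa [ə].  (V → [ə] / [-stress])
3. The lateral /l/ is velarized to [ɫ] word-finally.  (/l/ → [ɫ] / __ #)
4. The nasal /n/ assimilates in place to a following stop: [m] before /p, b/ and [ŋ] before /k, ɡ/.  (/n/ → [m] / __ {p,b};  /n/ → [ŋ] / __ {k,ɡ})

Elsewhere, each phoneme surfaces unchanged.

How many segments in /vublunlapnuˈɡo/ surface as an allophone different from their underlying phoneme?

4

Segments that undergo a rule: /u/ → [ə] (rule 2); /u/ → [ə] (rule 2); /a/ → [ə] (rule 2); /u/ → [ə] (rule 2).
All other segments surface unchanged.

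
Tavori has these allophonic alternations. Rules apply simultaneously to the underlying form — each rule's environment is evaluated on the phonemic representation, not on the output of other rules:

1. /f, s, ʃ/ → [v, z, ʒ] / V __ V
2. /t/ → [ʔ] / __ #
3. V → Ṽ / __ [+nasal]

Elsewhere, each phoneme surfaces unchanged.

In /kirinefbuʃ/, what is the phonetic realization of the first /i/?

[i]

/i/ (between /k/ and /r/) fails the environment for rule 3, so it stays [i].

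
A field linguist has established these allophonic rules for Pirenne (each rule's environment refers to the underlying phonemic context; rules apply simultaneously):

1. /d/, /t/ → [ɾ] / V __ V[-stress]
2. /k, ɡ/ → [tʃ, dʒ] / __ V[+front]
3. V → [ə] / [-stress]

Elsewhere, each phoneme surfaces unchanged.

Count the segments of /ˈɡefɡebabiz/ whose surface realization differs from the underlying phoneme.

5

Segments that undergo a rule: /ɡ/ → [dʒ] (rule 2); /ɡ/ → [dʒ] (rule 2); /e/ → [ə] (rule 3); /a/ → [ə] (rule 3); /i/ → [ə] (rule 3).
All other segments surface unchanged.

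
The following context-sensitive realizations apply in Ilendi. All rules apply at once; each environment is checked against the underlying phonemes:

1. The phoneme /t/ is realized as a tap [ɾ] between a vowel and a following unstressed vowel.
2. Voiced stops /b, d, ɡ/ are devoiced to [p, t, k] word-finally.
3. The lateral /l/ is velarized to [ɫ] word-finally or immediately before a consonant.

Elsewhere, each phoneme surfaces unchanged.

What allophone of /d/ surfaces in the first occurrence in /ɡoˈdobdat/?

/d/ (between /o/ and /o/): rule 2 targets it, but not word-finally → unchanged [d].

[d]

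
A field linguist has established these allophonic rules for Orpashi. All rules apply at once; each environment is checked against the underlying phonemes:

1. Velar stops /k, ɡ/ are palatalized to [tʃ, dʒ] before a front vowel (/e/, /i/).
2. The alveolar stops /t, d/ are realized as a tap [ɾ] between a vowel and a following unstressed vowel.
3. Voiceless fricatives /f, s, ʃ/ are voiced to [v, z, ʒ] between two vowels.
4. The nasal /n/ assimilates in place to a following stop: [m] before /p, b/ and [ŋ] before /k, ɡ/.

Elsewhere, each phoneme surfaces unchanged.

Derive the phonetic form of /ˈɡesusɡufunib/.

[ˈdʒezusɡuvunib]

/ɡ/ — word-initial, before a front vowel — surfaces as [dʒ] (rule 1).
/e/ (between /ɡ/ and /s/) is unaffected → [e].
/s/ — between /e/ and /u/, between two vowels — surfaces as [z] (rule 3).
/u/ (between /s/ and /s/) is unaffected → [u].
/s/ (between /u/ and /ɡ/): rule 3 targets it, but not between two vowels → unchanged [s].
/ɡ/ (between /s/ and /u/): rule 1 targets it, but not before a front vowel → unchanged [ɡ].
/u/ (between /ɡ/ and /f/) is unaffected → [u].
Rule 3 applies to /f/ (between /u/ and /u/: between two vowels) → [v].
/u/ (between /f/ and /n/): no rule targets it → [u].
/n/ (between /u/ and /i/) is in the target of rule 4 but the environment (before a labial or velar stop) is not met → [n].
/i/ (between /n/ and /b/) is unaffected → [i].
/b/ (word-final) is unaffected → [b].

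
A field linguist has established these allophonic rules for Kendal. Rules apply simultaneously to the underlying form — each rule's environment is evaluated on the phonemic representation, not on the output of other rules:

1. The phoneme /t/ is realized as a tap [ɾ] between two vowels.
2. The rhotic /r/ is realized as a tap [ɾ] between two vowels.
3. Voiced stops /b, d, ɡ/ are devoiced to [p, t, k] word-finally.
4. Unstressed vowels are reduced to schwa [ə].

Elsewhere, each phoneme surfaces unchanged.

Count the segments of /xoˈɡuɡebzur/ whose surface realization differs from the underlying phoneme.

Segments that undergo a rule: /o/ → [ə] (rule 4); /e/ → [ə] (rule 4); /u/ → [ə] (rule 4).
All other segments surface unchanged.

3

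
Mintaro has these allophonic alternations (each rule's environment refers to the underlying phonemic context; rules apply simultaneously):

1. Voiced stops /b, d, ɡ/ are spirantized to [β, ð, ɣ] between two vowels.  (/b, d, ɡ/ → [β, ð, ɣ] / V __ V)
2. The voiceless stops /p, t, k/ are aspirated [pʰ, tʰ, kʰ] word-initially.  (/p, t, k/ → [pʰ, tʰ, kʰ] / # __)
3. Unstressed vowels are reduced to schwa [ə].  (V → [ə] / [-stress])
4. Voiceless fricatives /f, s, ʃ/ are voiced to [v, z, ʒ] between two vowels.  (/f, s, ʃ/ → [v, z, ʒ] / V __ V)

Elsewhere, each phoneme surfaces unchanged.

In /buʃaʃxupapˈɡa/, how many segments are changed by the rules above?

5

Segments that undergo a rule: /u/ → [ə] (rule 3); /ʃ/ → [ʒ] (rule 4); /a/ → [ə] (rule 3); /u/ → [ə] (rule 3); /a/ → [ə] (rule 3).
All other segments surface unchanged.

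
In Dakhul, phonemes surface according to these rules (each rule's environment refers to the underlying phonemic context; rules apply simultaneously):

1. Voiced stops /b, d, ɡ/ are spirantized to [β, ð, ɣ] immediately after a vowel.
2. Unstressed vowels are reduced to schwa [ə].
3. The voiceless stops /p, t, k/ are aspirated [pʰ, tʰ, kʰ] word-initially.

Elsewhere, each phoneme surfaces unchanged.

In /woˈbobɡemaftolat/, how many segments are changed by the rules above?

7

Segments that undergo a rule: /o/ → [ə] (rule 2); /b/ → [β] (rule 1); /b/ → [β] (rule 1); /e/ → [ə] (rule 2); /a/ → [ə] (rule 2); /o/ → [ə] (rule 2); /a/ → [ə] (rule 2).
All other segments surface unchanged.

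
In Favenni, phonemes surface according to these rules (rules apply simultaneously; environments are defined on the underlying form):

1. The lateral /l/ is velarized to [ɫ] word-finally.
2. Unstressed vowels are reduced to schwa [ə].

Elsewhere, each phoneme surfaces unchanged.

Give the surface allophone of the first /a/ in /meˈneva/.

[ə]

/a/ (word-final) occurs in an unstressed syllable → [ə] by rule 2.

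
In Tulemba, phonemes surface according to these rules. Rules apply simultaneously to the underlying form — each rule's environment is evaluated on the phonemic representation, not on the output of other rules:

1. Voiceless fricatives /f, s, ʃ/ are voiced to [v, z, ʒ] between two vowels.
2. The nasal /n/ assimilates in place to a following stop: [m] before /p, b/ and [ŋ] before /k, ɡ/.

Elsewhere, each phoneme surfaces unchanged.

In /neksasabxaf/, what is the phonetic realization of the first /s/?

/s/ (between /k/ and /a/) is in the target of rule 1 but the environment (between two vowels) is not met → [s].

[s]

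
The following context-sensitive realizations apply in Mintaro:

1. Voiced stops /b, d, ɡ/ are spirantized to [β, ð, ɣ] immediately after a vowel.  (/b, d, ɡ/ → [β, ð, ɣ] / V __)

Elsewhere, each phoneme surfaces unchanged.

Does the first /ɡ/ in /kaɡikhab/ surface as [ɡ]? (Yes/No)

No

/ɡ/ (between /a/ and /i/) occurs immediately after a vowel → [ɣ] by rule 1.
The actual realization is [ɣ], not [ɡ].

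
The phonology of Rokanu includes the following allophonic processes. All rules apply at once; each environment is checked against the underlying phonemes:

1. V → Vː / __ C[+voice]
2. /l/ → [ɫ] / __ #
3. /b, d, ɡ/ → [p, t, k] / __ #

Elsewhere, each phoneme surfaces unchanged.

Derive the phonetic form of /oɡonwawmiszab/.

[oːɡoːnwaːwmiszaːp]

/o/ — word-initial, before a voiced consonant — surfaces as [oː] (rule 1).
/ɡ/ (between /o/ and /o/) fails the environment for rule 3, so it stays [ɡ].
/o/ meets the environment for rule 1 (before a voiced consonant) → [oː].
/n/ (between /o/ and /w/) is unaffected → [n].
/w/ stays [w].
Rule 1 applies to /a/ (between /w/ and /w/: before a voiced consonant) → [aː].
/w/ — not in any rule's target class → [w].
/m/ — not in any rule's target class → [m].
/i/ — between /m/ and /s/; rule 1 does not apply here → [i].
/s/ (between /i/ and /z/) is unaffected → [s].
/z/ (between /s/ and /a/) is unaffected → [z].
/a/ meets the environment for rule 1 (before a voiced consonant) → [aː].
/b/ (word-final): word-finally, so rule 3 applies → [p].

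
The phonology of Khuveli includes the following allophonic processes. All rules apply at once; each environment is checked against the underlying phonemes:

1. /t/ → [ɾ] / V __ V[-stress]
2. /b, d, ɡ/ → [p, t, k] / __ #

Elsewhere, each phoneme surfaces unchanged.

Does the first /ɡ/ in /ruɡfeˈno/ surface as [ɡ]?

/ɡ/ (between /u/ and /f/) is in the target of rule 2 but the environment (word-finally) is not met → [ɡ].
The actual realization is [ɡ], which matches [ɡ].

Yes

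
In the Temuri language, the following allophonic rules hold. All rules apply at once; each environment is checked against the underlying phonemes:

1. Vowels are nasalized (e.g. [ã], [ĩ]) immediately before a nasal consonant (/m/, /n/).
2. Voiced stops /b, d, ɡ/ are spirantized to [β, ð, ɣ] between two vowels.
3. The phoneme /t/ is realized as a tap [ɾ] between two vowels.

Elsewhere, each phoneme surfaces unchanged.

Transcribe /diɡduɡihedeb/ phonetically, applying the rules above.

[diɡduɣiheðeb]

/d/ (word-initial) fails the environment for rule 2, so it stays [d].
/i/ — between /d/ and /ɡ/; rule 1 does not apply here → [i].
/ɡ/ (between /i/ and /d/): rule 2 targets it, but not between two vowels → unchanged [ɡ].
/d/ (between /ɡ/ and /u/) is in the target of rule 2 but the environment (between two vowels) is not met → [d].
/u/ — between /d/ and /ɡ/; rule 1 does not apply here → [u].
/ɡ/ meets the environment for rule 2 (between two vowels) → [ɣ].
/i/ (between /ɡ/ and /h/) fails the environment for rule 1, so it stays [i].
/e/ (between /h/ and /d/): rule 1 targets it, but not before a nasal consonant → unchanged [e].
/d/ — between /e/ and /e/, between two vowels — surfaces as [ð] (rule 2).
/e/ (between /d/ and /b/) is in the target of rule 1 but the environment (before a nasal consonant) is not met → [e].
/b/ (word-final): rule 2 targets it, but not between two vowels → unchanged [b].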